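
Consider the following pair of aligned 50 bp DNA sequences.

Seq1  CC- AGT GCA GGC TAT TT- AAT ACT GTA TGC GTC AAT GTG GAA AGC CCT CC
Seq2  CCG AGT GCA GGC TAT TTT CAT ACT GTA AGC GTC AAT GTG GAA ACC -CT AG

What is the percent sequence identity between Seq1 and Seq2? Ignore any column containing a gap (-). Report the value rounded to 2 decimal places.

89.36%

Excluding the 3 gap columns leaves 47 comparable sites.
The sequences differ at positions 19 (A/C), 28 (T/A), 44 (G/C), 49 (C/A), 50 (C/G).
42 of the 47 comparable sites match, so the percent identity is 42/47 × 100 = 89.36%.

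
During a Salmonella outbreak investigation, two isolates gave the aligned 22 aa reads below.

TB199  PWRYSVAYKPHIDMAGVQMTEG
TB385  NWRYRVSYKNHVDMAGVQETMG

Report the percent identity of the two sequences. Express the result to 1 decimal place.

68.2%

Differing sites — 1:P/N; 5:S/R; 7:A/S; 10:P/N; 12:I/V; 19:M/E; 21:E/M.
15 of the 22 sites match, so the percent identity is 15/22 × 100 = 68.2%.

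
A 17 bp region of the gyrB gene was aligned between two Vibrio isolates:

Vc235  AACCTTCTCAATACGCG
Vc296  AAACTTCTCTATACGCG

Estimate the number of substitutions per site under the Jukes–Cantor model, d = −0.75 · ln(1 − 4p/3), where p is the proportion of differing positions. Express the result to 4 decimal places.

0.1280

The sequences differ at positions 3 (C/A), 10 (A/T).
p = 2/17 = 0.117647.
d = −0.75 · ln(1 − (4/3)·0.117647) = −0.75 · ln(0.843137) = −0.75 · (-0.170626) = 0.1280.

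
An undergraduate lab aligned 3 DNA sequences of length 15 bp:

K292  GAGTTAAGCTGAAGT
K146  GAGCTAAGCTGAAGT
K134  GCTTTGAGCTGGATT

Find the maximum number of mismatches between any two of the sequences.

Pairwise Hamming distances:
  K292 vs K146: 1
  K292 vs K134: 5
  K146 vs K134: 6
The largest is 6, between K146 and K134.

6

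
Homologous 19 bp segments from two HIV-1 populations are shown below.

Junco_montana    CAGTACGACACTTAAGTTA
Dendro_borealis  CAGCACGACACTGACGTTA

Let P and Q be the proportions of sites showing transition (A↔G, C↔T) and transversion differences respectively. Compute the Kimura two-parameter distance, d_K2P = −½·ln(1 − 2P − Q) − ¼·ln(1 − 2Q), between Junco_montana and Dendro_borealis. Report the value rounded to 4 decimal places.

0.1773

Differing sites — 4:T/C (Ti); 13:T/G (Tv); 15:A/C (Tv).
Of the 3 differences, 1 transition and 2 transversions over 19 sites: P = 1/19 = 0.052632, Q = 2/19 = 0.105263.
d = −0.5·ln(0.789473) − 0.25·ln(0.789474) = −0.5·(-0.236390) − 0.25·(-0.236388) = 0.1773.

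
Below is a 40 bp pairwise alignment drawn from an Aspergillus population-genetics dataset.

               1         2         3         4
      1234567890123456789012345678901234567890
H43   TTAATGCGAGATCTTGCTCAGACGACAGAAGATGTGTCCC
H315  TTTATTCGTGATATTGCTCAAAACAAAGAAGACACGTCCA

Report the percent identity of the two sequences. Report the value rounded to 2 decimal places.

Mismatches occur at site 3 (A→T), site 6 (G→T), site 9 (A→T), site 13 (C→A), site 21 (G→A), site 23 (C→A), site 24 (G→C), site 26 (C→A), site 33 (T→C), site 34 (G→A), site 35 (T→C), site 40 (C→A).
28 of the 40 sites match, so the percent identity is 28/40 × 100 = 70.00%.

70.00%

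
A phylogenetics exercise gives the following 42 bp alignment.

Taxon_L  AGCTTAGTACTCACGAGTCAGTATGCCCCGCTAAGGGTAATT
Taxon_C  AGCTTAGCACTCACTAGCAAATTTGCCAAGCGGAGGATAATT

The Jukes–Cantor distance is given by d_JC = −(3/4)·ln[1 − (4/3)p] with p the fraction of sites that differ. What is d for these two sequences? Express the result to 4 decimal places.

0.3222

Differing sites — 8:T/C; 15:G/T; 18:T/C; 19:C/A; 21:G/A; 23:A/T; 28:C/A; 29:C/A; 32:T/G; 33:A/G; 37:G/A.
p = 11/42 = 0.261905.
d = −0.75 · ln(1 − (4/3)·0.261905) = −0.75 · ln(0.650793) = −0.75 · (-0.429564) = 0.3222.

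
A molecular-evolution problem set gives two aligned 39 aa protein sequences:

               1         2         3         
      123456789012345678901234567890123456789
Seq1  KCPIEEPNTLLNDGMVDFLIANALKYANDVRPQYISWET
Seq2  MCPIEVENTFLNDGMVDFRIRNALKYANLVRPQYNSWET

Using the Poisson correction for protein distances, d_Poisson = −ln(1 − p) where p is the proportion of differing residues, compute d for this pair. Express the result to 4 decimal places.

Differing sites — 1:K/M; 6:E/V; 7:P/E; 10:L/F; 19:L/R; 21:A/R; 29:D/L; 35:I/N.
p = 8/39 = 0.205128.
d = −ln(1 − 0.205128) = −ln(0.794872) = 0.2296.

0.2296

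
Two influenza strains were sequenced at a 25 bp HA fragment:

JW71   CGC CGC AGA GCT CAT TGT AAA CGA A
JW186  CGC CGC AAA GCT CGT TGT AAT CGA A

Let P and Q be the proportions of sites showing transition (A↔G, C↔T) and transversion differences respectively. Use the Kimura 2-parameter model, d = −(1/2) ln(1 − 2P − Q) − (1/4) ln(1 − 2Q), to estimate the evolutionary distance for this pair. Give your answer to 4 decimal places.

Differing sites — 8:G/A (Ti); 14:A/G (Ti); 21:A/T (Tv).
Of the 3 differences, 2 transitions and 1 transversion over 25 sites: P = 2/25 = 0.080000, Q = 1/25 = 0.040000.
d = −0.5·ln(0.800000) − 0.25·ln(0.920000) = −0.5·(-0.223144) − 0.25·(-0.083382) = 0.1324.

0.1324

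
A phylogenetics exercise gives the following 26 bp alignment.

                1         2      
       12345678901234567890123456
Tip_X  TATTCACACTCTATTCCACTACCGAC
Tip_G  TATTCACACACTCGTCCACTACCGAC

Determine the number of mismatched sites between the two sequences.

3

Mismatches occur at site 10 (T/A), site 13 (A/C), site 14 (T/G).
That gives 3 mismatches out of 26 aligned sites, so the Hamming distance is 3.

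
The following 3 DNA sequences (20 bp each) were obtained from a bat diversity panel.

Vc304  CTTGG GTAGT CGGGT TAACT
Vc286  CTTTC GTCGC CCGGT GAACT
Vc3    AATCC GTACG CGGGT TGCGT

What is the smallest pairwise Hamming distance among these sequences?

Pairwise Hamming distances:
  Vc304 vs Vc286: 6
  Vc304 vs Vc3: 9
  Vc286 vs Vc3: 11
The smallest is 6, between Vc304 and Vc286.

6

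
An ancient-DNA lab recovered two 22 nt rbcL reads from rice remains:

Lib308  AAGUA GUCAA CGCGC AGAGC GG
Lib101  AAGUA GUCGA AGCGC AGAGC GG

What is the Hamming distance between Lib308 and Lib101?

The sequences differ at positions 9 (A/G), 11 (C/A).
That gives 2 mismatches out of 22 aligned sites, so the Hamming distance is 2.

2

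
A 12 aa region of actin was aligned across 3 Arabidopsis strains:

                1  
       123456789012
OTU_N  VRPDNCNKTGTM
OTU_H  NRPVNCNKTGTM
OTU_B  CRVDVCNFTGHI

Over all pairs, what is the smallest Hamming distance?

2

Pairwise Hamming distances:
  OTU_N vs OTU_H: 2
  OTU_N vs OTU_B: 6
  OTU_H vs OTU_B: 7
The smallest is 2, between OTU_N and OTU_H.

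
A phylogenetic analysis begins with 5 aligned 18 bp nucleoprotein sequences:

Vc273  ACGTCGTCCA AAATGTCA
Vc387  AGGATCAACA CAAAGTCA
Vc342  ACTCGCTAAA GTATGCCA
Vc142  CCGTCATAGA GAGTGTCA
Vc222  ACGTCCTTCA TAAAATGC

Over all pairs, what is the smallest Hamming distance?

Pairwise Hamming distances:
  Vc273 vs Vc387: 8
  Vc273 vs Vc342: 9
  Vc273 vs Vc142: 6
  Vc273 vs Vc222: 7
  Vc387 vs Vc342: 10
  Vc387 vs Vc142: 10
  Vc387 vs Vc222: 9
  Vc342 vs Vc142: 9
  Vc342 vs Vc222: 12
  Vc142 vs Vc222: 10
The smallest is 6, between Vc273 and Vc142.

6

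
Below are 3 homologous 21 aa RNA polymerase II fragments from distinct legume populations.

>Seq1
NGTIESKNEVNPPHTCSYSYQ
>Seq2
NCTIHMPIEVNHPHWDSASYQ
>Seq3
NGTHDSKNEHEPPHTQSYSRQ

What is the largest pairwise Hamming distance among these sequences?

Pairwise Hamming distances:
  Seq1 vs Seq2: 9
  Seq1 vs Seq3: 6
  Seq2 vs Seq3: 13
The largest is 13, between Seq2 and Seq3.

13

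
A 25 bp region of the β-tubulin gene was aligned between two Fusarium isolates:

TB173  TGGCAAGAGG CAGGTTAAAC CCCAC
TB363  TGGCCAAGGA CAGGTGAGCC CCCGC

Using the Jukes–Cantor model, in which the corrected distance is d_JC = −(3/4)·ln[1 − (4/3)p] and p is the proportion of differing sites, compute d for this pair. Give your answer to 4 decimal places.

Differing sites — 5:A/C; 7:G/A; 8:A/G; 10:G/A; 16:T/G; 18:A/G; 19:A/C; 24:A/G.
p = 8/25 = 0.320000.
d = −0.75 · ln(1 − (4/3)·0.320000) = −0.75 · ln(0.573333) = −0.75 · (-0.556289) = 0.4172.

0.4172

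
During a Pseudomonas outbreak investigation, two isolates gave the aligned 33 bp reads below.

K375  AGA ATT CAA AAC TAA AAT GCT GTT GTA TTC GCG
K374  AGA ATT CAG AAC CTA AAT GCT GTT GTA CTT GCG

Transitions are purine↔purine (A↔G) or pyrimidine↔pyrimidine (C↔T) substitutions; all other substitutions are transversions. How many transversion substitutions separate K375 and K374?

1

Differing sites — 9:A/G (Ti); 13:T/C (Ti); 14:A/T (Tv); 28:T/C (Ti); 30:C/T (Ti).
Of the 5 differences, 4 transitions and 1 transversion, so the answer is 1.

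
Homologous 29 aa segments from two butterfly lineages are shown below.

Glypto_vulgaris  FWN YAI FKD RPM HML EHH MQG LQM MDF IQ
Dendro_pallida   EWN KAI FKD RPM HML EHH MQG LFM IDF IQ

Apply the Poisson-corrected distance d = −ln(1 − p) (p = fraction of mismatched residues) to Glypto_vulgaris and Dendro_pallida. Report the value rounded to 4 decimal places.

The sequences differ at positions 1 (F/E), 4 (Y/K), 23 (Q/F), 25 (M/I).
p = 4/29 = 0.137931.
d = −ln(1 − 0.137931) = −ln(0.862069) = 0.1484.

0.1484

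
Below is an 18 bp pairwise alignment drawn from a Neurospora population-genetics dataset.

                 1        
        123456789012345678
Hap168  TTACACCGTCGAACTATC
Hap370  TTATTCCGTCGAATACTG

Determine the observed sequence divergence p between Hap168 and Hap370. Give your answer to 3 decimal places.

The sequences differ at positions 4 (C/T), 5 (A/T), 14 (C/T), 15 (T/A), 16 (A/C), 18 (C/G).
There are 6 differences over 18 sites, so p = 6/18 = 0.333.

0.333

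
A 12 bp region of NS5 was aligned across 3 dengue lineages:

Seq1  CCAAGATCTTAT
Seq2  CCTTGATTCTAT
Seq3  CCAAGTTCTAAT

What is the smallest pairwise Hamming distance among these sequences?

2

Pairwise Hamming distances:
  Seq1 vs Seq2: 4
  Seq1 vs Seq3: 2
  Seq2 vs Seq3: 6
The smallest is 2, between Seq1 and Seq3.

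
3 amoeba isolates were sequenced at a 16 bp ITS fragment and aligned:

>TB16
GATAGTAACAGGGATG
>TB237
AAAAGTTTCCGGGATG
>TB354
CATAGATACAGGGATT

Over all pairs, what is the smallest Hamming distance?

4

Pairwise Hamming distances:
  TB16 vs TB237: 5
  TB16 vs TB354: 4
  TB237 vs TB354: 6
The smallest is 4, between TB16 and TB354.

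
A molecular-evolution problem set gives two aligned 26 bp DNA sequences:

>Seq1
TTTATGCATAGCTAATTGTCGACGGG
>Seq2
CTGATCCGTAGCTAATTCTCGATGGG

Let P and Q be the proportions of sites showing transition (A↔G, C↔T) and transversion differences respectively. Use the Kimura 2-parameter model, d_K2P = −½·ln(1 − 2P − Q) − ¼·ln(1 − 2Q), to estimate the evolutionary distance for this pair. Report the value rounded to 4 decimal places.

The sequences differ at positions 1 (T/C, transition), 3 (T/G, transversion), 6 (G/C, transversion), 8 (A/G, transition), 18 (G/C, transversion), 23 (C/T, transition).
Of the 6 differences, 3 transitions and 3 transversions over 26 sites: P = 3/26 = 0.115385, Q = 3/26 = 0.115385.
d = −0.5·ln(0.653845) − 0.25·ln(0.769230) = −0.5·(-0.424885) − 0.25·(-0.262365) = 0.2780.

0.2780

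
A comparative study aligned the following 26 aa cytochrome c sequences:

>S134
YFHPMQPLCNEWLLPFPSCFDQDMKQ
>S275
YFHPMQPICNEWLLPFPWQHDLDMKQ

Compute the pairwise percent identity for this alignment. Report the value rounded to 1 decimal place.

Differing sites — 8:L/I; 18:S/W; 19:C/Q; 20:F/H; 22:Q/L.
21 of the 26 sites match, so the percent identity is 21/26 × 100 = 80.8%.

80.8%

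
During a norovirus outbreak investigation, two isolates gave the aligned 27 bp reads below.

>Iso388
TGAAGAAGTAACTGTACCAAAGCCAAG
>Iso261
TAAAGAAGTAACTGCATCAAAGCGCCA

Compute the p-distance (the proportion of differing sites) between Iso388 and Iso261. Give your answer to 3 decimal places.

0.259

Differing sites — 2:G/A; 15:T/C; 17:C/T; 24:C/G; 25:A/C; 26:A/C; 27:G/A.
There are 7 differences over 27 sites, so p = 7/27 = 0.259.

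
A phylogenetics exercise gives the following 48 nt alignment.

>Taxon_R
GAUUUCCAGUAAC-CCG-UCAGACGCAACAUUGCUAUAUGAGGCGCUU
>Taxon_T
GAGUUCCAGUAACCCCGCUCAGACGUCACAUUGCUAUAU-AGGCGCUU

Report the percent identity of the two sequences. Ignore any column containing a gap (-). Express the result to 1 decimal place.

Excluding the 3 gap columns leaves 45 comparable sites.
The sequences differ at positions 3 (U/G), 26 (C/U), 27 (A/C).
42 of the 45 comparable sites match, so the percent identity is 42/45 × 100 = 93.3%.

93.3%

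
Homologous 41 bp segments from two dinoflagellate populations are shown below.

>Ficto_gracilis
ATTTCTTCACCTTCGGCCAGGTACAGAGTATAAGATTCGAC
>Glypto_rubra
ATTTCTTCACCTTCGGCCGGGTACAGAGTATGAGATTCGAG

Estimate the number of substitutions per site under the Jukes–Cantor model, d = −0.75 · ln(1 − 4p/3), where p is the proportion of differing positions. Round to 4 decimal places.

0.0770

Differing sites — 19:A/G; 32:A/G; 41:C/G.
p = 3/41 = 0.073171.
d = −0.75 · ln(1 − (4/3)·0.073171) = −0.75 · ln(0.902439) = −0.75 · (-0.102654) = 0.0770.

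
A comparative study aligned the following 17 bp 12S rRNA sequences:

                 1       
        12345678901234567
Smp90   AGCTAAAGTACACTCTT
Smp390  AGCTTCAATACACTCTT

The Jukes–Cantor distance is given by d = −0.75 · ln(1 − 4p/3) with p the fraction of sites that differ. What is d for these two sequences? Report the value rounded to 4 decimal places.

Mismatches occur at site 5 (A→T), site 6 (A→C), site 8 (G→A).
p = 3/17 = 0.176471.
d = −0.75 · ln(1 − (4/3)·0.176471) = −0.75 · ln(0.764705) = −0.75 · (-0.268265) = 0.2012.

0.2012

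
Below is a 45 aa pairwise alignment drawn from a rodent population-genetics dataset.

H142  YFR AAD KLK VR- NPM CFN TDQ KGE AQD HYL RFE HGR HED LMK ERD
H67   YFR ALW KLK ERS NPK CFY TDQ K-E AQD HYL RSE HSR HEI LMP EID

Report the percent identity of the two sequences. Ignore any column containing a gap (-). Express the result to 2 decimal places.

Excluding the 2 gap columns leaves 43 comparable sites.
The sequences differ at positions 5 (A/L), 6 (D/W), 10 (V/E), 15 (M/K), 18 (N/Y), 32 (F/S), 35 (G/S), 39 (D/I), 42 (K/P), 44 (R/I).
33 of the 43 comparable sites match, so the percent identity is 33/43 × 100 = 76.74%.

76.74%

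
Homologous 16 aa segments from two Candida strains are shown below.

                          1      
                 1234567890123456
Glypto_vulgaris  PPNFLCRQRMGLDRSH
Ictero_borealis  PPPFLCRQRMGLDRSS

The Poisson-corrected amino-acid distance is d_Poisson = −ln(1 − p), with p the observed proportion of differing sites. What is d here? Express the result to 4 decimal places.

Differing sites — 3:N/P; 16:H/S.
p = 2/16 = 0.125000.
d = −ln(1 − 0.125000) = −ln(0.875000) = 0.1335.

0.1335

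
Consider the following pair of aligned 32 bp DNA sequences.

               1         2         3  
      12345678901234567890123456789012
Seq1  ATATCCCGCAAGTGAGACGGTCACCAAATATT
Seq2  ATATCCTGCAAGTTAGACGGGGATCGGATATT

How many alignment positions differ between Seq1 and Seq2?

7

The sequences differ at positions 7 (C/T), 14 (G/T), 21 (T/G), 22 (C/G), 24 (C/T), 26 (A/G), 27 (A/G).
That gives 7 mismatches out of 32 aligned sites, so the Hamming distance is 7.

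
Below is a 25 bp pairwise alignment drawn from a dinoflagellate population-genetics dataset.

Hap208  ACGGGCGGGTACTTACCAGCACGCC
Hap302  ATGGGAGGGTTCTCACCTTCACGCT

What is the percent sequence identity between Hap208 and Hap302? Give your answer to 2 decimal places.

The sequences differ at positions 2 (C/T), 6 (C/A), 11 (A/T), 14 (T/C), 18 (A/T), 19 (G/T), 25 (C/T).
18 of the 25 sites match, so the percent identity is 18/25 × 100 = 72.00%.

72.00%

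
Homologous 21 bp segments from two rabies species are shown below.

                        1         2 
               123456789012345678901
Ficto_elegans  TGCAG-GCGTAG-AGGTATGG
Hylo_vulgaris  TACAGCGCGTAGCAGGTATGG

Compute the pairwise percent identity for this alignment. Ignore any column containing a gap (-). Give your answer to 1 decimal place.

Excluding the 2 gap columns leaves 19 comparable sites.
The sequences differ at position 2 (G/A).
18 of the 19 comparable sites match, so the percent identity is 18/19 × 100 = 94.7%.

94.7%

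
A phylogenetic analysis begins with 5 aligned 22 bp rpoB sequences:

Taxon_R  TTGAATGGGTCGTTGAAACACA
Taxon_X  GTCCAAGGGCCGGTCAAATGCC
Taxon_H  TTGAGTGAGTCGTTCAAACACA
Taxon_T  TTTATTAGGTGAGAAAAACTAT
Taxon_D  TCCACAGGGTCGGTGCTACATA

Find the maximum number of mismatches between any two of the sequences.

Pairwise Hamming distances:
  Taxon_R vs Taxon_X: 10
  Taxon_R vs Taxon_H: 3
  Taxon_R vs Taxon_T: 11
  Taxon_R vs Taxon_D: 8
  Taxon_X vs Taxon_H: 11
  Taxon_X vs Taxon_T: 15
  Taxon_X vs Taxon_D: 12
  Taxon_H vs Taxon_T: 12
  Taxon_H vs Taxon_D: 10
  Taxon_T vs Taxon_D: 14
The largest is 15, between Taxon_X and Taxon_T.

15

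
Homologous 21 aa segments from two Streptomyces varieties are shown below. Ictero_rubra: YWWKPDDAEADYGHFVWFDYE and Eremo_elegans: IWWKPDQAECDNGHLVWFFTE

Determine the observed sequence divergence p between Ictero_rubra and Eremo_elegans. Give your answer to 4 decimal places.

0.3333

Mismatches occur at site 1 (Y↔I), site 7 (D↔Q), site 10 (A↔C), site 12 (Y↔N), site 15 (F↔L), site 19 (D↔F), site 20 (Y↔T).
There are 7 differences over 21 sites, so p = 7/21 = 0.3333.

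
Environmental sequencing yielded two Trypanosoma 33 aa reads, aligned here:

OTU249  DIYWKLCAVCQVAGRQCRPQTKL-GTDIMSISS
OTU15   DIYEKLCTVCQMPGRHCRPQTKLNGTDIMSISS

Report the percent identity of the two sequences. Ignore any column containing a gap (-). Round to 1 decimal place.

84.4%

Excluding the 1 gap column leaves 32 comparable sites.
The sequences differ at positions 4 (W/E), 8 (A/T), 12 (V/M), 13 (A/P), 16 (Q/H).
27 of the 32 comparable sites match, so the percent identity is 27/32 × 100 = 84.4%.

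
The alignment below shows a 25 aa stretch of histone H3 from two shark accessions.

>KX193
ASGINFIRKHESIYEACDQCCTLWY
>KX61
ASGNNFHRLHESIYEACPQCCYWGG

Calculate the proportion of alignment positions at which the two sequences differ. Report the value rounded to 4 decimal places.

Mismatches occur at site 4 (I↔N), site 7 (I↔H), site 9 (K↔L), site 18 (D↔P), site 22 (T↔Y), site 23 (L↔W), site 24 (W↔G), site 25 (Y↔G).
There are 8 differences over 25 sites, so p = 8/25 = 0.3200.

0.3200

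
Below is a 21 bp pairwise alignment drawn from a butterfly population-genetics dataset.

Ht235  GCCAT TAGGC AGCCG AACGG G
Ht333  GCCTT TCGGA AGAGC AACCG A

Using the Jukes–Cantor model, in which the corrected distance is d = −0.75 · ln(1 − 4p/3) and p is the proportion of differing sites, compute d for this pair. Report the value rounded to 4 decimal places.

0.5319

The sequences differ at positions 4 (A/T), 7 (A/C), 10 (C/A), 13 (C/A), 14 (C/G), 15 (G/C), 19 (G/C), 21 (G/A).
p = 8/21 = 0.380952.
d = −0.75 · ln(1 − (4/3)·0.380952) = −0.75 · ln(0.492064) = −0.75 · (-0.709146) = 0.5319.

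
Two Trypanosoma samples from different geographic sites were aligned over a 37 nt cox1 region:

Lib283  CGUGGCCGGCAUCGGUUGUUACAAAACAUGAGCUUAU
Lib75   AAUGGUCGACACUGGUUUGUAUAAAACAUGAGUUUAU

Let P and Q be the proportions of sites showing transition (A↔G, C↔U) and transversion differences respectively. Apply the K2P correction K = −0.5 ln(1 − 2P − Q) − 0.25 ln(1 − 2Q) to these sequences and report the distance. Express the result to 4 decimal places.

0.3518

Mismatches occur at site 1 (C/A, transversion), site 2 (G/A, transition), site 6 (C/U, transition), site 9 (G/A, transition), site 12 (U/C, transition), site 13 (C/U, transition), site 18 (G/U, transversion), site 19 (U/G, transversion), site 22 (C/U, transition), site 33 (C/U, transition).
Of the 10 differences, 7 transitions and 3 transversions over 37 sites: P = 7/37 = 0.189189, Q = 3/37 = 0.081081.
d = −0.5·ln(0.540541) − 0.25·ln(0.837838) = −0.5·(-0.615185) − 0.25·(-0.176931) = 0.3518.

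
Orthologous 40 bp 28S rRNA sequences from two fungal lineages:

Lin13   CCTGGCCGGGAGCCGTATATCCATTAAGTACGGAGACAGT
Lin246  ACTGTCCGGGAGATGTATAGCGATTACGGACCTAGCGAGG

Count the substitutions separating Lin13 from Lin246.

13

The sequences differ at positions 1 (C/A), 5 (G/T), 13 (C/A), 14 (C/T), 20 (T/G), 22 (C/G), 27 (A/C), 29 (T/G), 32 (G/C), 33 (G/T), 36 (A/C), 37 (C/G), 40 (T/G).
That gives 13 mismatches out of 40 aligned sites, so the Hamming distance is 13.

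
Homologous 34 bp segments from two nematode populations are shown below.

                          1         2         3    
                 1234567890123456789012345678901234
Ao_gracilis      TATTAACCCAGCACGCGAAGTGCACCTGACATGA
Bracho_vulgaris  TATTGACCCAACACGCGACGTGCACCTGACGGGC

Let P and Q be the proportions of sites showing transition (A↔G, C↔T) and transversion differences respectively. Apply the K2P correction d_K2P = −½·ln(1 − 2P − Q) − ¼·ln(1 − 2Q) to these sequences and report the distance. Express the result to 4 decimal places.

0.2023

The sequences differ at positions 5 (A/G, transition), 11 (G/A, transition), 19 (A/C, transversion), 31 (A/G, transition), 32 (T/G, transversion), 34 (A/C, transversion).
Of the 6 differences, 3 transitions and 3 transversions over 34 sites: P = 3/34 = 0.088235, Q = 3/34 = 0.088235.
d = −0.5·ln(0.735295) − 0.25·ln(0.823530) = −0.5·(-0.307483) − 0.25·(-0.194155) = 0.2023.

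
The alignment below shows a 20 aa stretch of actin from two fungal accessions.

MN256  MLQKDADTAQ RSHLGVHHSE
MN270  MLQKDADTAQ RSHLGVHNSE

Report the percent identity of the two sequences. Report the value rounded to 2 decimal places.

95.00%

Differing sites — 18:H/N.
19 of the 20 sites match, so the percent identity is 19/20 × 100 = 95.00%.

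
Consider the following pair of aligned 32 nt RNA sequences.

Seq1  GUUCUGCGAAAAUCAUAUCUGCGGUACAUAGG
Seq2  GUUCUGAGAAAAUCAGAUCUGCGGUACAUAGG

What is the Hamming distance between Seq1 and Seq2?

2

The sequences differ at positions 7 (C/A), 16 (U/G).
That gives 2 mismatches out of 32 aligned sites, so the Hamming distance is 2.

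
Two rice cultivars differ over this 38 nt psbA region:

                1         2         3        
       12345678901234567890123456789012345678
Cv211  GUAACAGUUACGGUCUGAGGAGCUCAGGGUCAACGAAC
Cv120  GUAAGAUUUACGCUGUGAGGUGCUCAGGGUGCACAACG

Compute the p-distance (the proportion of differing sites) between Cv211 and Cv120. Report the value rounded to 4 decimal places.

The sequences differ at positions 5 (C/G), 7 (G/U), 13 (G/C), 15 (C/G), 21 (A/U), 31 (C/G), 32 (A/C), 35 (G/A), 37 (A/C), 38 (C/G).
There are 10 differences over 38 sites, so p = 10/38 = 0.2632.

0.2632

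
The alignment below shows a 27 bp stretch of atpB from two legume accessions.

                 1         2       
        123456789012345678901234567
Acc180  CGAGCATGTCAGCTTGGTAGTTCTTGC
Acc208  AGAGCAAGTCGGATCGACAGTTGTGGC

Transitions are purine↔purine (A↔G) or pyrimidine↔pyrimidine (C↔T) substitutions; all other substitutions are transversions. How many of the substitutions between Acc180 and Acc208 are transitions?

4

Mismatches occur at site 1 (C↔A, transversion), site 7 (T↔A, transversion), site 11 (A↔G, transition), site 13 (C↔A, transversion), site 15 (T↔C, transition), site 17 (G↔A, transition), site 18 (T↔C, transition), site 23 (C↔G, transversion), site 25 (T↔G, transversion).
Of the 9 differences, 4 transitions and 5 transversions, so the answer is 4.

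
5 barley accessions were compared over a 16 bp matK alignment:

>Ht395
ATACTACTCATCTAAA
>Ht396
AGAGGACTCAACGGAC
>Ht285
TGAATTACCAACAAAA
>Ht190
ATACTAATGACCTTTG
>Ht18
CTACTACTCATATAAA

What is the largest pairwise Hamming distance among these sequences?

Pairwise Hamming distances:
  Ht395 vs Ht396: 7
  Ht395 vs Ht285: 8
  Ht395 vs Ht190: 6
  Ht395 vs Ht18: 2
  Ht396 vs Ht285: 9
  Ht396 vs Ht190: 10
  Ht396 vs Ht18: 9
  Ht285 vs Ht190: 11
  Ht285 vs Ht18: 9
  Ht190 vs Ht18: 8
The largest is 11, between Ht285 and Ht190.

11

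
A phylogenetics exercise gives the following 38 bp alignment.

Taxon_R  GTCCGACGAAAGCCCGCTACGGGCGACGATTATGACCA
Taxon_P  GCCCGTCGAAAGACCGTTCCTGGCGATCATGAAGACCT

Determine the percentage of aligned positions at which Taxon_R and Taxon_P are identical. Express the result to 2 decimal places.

Mismatches occur at site 2 (T/C), site 6 (A/T), site 13 (C/A), site 17 (C/T), site 19 (A/C), site 21 (G/T), site 27 (C/T), site 28 (G/C), site 31 (T/G), site 33 (T/A), site 38 (A/T).
27 of the 38 sites match, so the percent identity is 27/38 × 100 = 71.05%.

71.05%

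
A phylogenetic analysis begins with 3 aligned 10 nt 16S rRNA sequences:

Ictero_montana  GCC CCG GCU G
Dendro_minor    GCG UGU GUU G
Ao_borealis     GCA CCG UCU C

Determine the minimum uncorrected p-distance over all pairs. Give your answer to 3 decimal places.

Pairwise Hamming distances:
  Ictero_montana vs Dendro_minor: 5
  Ictero_montana vs Ao_borealis: 3
  Dendro_minor vs Ao_borealis: 7
The smallest is 3 mismatches, between Ictero_montana and Ao_borealis; p = 3/10 = 0.300.

0.300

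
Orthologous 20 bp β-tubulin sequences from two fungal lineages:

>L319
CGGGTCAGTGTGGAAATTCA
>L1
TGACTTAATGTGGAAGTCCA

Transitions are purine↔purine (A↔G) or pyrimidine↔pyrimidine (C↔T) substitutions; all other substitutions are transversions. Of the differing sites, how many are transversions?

1

Differing sites — 1:C/T (Ti); 3:G/A (Ti); 4:G/C (Tv); 6:C/T (Ti); 8:G/A (Ti); 16:A/G (Ti); 18:T/C (Ti).
Of the 7 differences, 6 transitions and 1 transversion, so the answer is 1.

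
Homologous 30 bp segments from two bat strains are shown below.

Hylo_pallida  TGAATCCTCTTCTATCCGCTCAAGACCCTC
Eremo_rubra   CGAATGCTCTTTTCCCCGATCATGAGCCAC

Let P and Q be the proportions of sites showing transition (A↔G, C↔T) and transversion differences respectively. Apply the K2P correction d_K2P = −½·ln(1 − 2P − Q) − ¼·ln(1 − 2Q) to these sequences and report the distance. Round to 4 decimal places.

The sequences differ at positions 1 (T/C, transition), 6 (C/G, transversion), 12 (C/T, transition), 14 (A/C, transversion), 15 (T/C, transition), 19 (C/A, transversion), 23 (A/T, transversion), 26 (C/G, transversion), 29 (T/A, transversion).
Of the 9 differences, 3 transitions and 6 transversions over 30 sites: P = 3/30 = 0.100000, Q = 6/30 = 0.200000.
d = −0.5·ln(0.600000) − 0.25·ln(0.600000) = −0.5·(-0.510826) − 0.25·(-0.510826) = 0.3831.

0.3831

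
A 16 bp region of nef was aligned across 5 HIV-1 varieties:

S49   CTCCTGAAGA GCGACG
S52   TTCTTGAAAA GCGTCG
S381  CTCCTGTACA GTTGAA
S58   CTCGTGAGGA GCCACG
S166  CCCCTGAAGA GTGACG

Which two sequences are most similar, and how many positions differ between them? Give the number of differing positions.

2

Pairwise Hamming distances:
  S49 vs S52: 4
  S49 vs S381: 7
  S49 vs S58: 3
  S49 vs S166: 2
  S52 vs S381: 9
  S52 vs S58: 6
  S52 vs S166: 6
  S381 vs S58: 9
  S381 vs S166: 7
  S58 vs S166: 5
The smallest is 2, between S49 and S166.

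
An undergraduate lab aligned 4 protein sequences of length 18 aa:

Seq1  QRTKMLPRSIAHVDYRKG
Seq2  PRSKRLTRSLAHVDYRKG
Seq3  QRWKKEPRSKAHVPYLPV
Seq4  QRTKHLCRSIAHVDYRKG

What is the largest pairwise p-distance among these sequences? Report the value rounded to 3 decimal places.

Pairwise Hamming distances:
  Seq1 vs Seq2: 5
  Seq1 vs Seq3: 8
  Seq1 vs Seq4: 2
  Seq2 vs Seq3: 10
  Seq2 vs Seq4: 5
  Seq3 vs Seq4: 9
The largest is 10 mismatches, between Seq2 and Seq3; p = 10/18 = 0.556.

0.556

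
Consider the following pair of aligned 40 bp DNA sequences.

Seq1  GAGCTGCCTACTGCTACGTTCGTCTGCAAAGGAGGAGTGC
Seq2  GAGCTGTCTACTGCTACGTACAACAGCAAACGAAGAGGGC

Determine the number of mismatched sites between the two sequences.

Differing sites — 7:C/T; 20:T/A; 22:G/A; 23:T/A; 25:T/A; 31:G/C; 34:G/A; 38:T/G.
That gives 8 mismatches out of 40 aligned sites, so the Hamming distance is 8.

8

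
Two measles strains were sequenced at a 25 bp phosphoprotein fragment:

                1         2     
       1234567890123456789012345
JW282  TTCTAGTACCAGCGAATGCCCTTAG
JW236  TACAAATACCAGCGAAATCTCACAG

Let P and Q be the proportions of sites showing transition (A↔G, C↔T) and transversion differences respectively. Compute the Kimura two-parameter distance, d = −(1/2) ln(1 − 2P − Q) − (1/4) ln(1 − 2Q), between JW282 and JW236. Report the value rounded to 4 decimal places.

0.4176

Differing sites — 2:T/A (Tv); 4:T/A (Tv); 6:G/A (Ti); 17:T/A (Tv); 18:G/T (Tv); 20:C/T (Ti); 22:T/A (Tv); 23:T/C (Ti).
Of the 8 differences, 3 transitions and 5 transversions over 25 sites: P = 3/25 = 0.120000, Q = 5/25 = 0.200000.
d = −0.5·ln(0.560000) − 0.25·ln(0.600000) = −0.5·(-0.579818) − 0.25·(-0.510826) = 0.4176.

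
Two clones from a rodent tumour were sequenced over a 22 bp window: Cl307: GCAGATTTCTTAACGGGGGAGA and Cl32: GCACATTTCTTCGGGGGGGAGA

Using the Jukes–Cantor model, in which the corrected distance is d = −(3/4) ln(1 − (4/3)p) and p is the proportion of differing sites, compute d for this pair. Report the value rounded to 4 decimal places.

0.2082

Differing sites — 4:G/C; 12:A/C; 13:A/G; 14:C/G.
p = 4/22 = 0.181818.
d = −0.75 · ln(1 − (4/3)·0.181818) = −0.75 · ln(0.757576) = −0.75 · (-0.277631) = 0.2082.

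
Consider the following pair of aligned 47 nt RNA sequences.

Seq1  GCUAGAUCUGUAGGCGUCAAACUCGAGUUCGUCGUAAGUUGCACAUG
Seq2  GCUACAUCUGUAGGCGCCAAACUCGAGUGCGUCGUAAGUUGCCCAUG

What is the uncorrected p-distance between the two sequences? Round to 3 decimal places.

0.085

Mismatches occur at site 5 (G↔C), site 17 (U↔C), site 29 (U↔G), site 43 (A↔C).
There are 4 differences over 47 sites, so p = 4/47 = 0.085.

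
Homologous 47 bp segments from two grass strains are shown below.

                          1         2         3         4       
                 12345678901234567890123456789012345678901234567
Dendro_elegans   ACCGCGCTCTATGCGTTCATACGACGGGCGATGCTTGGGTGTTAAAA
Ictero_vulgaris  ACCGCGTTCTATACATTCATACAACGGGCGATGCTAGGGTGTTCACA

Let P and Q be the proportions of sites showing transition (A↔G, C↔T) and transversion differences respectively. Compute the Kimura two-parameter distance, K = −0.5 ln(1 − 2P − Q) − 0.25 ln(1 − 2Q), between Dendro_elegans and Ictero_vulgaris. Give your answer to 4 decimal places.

0.1675

Mismatches occur at site 7 (C→T, transition), site 13 (G→A, transition), site 15 (G→A, transition), site 23 (G→A, transition), site 36 (T→A, transversion), site 44 (A→C, transversion), site 46 (A→C, transversion).
Of the 7 differences, 4 transitions and 3 transversions over 47 sites: P = 4/47 = 0.085106, Q = 3/47 = 0.063830.
d = −0.5·ln(0.765958) − 0.25·ln(0.872340) = −0.5·(-0.266628) − 0.25·(-0.136576) = 0.1675.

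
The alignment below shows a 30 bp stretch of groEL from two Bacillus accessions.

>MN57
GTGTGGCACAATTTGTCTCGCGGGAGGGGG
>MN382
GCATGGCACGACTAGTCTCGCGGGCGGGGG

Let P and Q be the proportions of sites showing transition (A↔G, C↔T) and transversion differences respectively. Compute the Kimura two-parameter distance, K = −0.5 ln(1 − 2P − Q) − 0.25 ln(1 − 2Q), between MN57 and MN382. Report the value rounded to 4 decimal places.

Differing sites — 2:T/C (Ti); 3:G/A (Ti); 10:A/G (Ti); 12:T/C (Ti); 14:T/A (Tv); 25:A/C (Tv).
Of the 6 differences, 4 transitions and 2 transversions over 30 sites: P = 4/30 = 0.133333, Q = 2/30 = 0.066667.
d = −0.5·ln(0.666667) − 0.25·ln(0.866666) = −0.5·(-0.405465) − 0.25·(-0.143102) = 0.2385.

0.2385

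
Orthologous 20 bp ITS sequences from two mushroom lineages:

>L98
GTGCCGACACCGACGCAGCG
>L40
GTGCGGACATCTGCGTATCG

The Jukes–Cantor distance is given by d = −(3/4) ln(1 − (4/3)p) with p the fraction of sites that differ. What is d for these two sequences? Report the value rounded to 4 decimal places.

0.3831

Differing sites — 5:C/G; 10:C/T; 12:G/T; 13:A/G; 16:C/T; 18:G/T.
p = 6/20 = 0.300000.
d = −0.75 · ln(1 − (4/3)·0.300000) = −0.75 · ln(0.600000) = −0.75 · (-0.510826) = 0.3831.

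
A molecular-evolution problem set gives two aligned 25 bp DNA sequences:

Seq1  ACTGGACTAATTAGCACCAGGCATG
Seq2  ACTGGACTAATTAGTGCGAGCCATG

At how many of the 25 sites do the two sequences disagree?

The sequences differ at positions 15 (C/T), 16 (A/G), 18 (C/G), 21 (G/C).
That gives 4 mismatches out of 25 aligned sites, so the Hamming distance is 4.

4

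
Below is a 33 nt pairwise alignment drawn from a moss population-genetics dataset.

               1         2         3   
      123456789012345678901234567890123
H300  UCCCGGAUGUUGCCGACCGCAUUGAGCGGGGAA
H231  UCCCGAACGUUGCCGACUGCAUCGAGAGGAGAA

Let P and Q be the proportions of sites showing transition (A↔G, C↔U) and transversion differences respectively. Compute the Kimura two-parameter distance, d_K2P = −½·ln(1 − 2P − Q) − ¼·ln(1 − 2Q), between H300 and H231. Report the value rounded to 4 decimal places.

The sequences differ at positions 6 (G/A, transition), 8 (U/C, transition), 18 (C/U, transition), 23 (U/C, transition), 27 (C/A, transversion), 30 (G/A, transition).
Of the 6 differences, 5 transitions and 1 transversion over 33 sites: P = 5/33 = 0.151515, Q = 1/33 = 0.030303.
d = −0.5·ln(0.666667) − 0.25·ln(0.939394) = −0.5·(-0.405465) − 0.25·(-0.062520) = 0.2184.

0.2184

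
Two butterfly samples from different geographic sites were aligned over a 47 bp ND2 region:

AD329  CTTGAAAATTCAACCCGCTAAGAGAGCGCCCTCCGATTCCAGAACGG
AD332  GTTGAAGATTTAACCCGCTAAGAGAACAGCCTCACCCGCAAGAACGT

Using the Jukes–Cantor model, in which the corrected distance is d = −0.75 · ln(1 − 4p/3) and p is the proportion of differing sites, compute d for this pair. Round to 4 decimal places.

0.3451

The sequences differ at positions 1 (C/G), 7 (A/G), 11 (C/T), 26 (G/A), 28 (G/A), 29 (C/G), 34 (C/A), 35 (G/C), 36 (A/C), 37 (T/C), 38 (T/G), 40 (C/A), 47 (G/T).
p = 13/47 = 0.276596.
d = −0.75 · ln(1 − (4/3)·0.276596) = −0.75 · ln(0.631205) = −0.75 · (-0.460125) = 0.3451.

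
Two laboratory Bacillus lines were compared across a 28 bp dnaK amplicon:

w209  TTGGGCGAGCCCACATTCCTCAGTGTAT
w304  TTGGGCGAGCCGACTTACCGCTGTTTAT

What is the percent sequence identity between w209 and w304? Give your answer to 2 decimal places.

Mismatches occur at site 12 (C→G), site 15 (A→T), site 17 (T→A), site 20 (T→G), site 22 (A→T), site 25 (G→T).
22 of the 28 sites match, so the percent identity is 22/28 × 100 = 78.57%.

78.57%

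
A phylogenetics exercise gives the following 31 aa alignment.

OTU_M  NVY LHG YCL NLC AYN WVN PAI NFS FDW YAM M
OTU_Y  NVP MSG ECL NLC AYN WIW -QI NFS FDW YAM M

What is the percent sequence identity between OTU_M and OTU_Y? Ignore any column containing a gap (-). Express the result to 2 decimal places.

Excluding the 1 gap column leaves 30 comparable sites.
Differing sites — 3:Y/P; 4:L/M; 5:H/S; 7:Y/E; 17:V/I; 18:N/W; 20:A/Q.
23 of the 30 comparable sites match, so the percent identity is 23/30 × 100 = 76.67%.

76.67%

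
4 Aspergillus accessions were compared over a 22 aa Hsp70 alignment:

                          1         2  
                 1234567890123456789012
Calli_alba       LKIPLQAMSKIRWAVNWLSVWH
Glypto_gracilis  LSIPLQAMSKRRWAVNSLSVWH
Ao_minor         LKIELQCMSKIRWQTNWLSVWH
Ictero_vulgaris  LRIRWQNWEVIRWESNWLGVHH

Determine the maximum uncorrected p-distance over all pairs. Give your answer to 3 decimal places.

Pairwise Hamming distances:
  Calli_alba vs Glypto_gracilis: 3
  Calli_alba vs Ao_minor: 4
  Calli_alba vs Ictero_vulgaris: 11
  Glypto_gracilis vs Ao_minor: 7
  Glypto_gracilis vs Ictero_vulgaris: 13
  Ao_minor vs Ictero_vulgaris: 11
The largest is 13 mismatches, between Glypto_gracilis and Ictero_vulgaris; p = 13/22 = 0.591.

0.591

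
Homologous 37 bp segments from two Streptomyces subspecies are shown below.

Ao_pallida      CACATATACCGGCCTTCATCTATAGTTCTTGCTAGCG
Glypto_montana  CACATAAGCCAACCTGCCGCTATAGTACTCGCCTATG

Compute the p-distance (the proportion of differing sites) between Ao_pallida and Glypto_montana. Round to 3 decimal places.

0.351

The sequences differ at positions 7 (T/A), 8 (A/G), 11 (G/A), 12 (G/A), 16 (T/G), 18 (A/C), 19 (T/G), 27 (T/A), 30 (T/C), 33 (T/C), 34 (A/T), 35 (G/A), 36 (C/T).
There are 13 differences over 37 sites, so p = 13/37 = 0.351.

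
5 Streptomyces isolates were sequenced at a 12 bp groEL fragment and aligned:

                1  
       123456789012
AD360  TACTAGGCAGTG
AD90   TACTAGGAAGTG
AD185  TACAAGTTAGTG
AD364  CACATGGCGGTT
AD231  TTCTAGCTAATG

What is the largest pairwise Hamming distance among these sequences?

9

Pairwise Hamming distances:
  AD360 vs AD90: 1
  AD360 vs AD185: 3
  AD360 vs AD364: 5
  AD360 vs AD231: 4
  AD90 vs AD185: 3
  AD90 vs AD364: 6
  AD90 vs AD231: 4
  AD185 vs AD364: 6
  AD185 vs AD231: 4
  AD364 vs AD231: 9
The largest is 9, between AD364 and AD231.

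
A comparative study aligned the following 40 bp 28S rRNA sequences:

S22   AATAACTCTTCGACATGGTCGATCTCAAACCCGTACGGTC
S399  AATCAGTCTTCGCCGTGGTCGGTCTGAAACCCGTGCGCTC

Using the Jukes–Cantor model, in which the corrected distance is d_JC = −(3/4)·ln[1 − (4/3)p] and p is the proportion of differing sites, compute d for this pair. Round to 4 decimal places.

0.2326

The sequences differ at positions 4 (A/C), 6 (C/G), 13 (A/C), 15 (A/G), 22 (A/G), 26 (C/G), 35 (A/G), 38 (G/C).
p = 8/40 = 0.200000.
d = −0.75 · ln(1 − (4/3)·0.200000) = −0.75 · ln(0.733333) = −0.75 · (-0.310155) = 0.2326.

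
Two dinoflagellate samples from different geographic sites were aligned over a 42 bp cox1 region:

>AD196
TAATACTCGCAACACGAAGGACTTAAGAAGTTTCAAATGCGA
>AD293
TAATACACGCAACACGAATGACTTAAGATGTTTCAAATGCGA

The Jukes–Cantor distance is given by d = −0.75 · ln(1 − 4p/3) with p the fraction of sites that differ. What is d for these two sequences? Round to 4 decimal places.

Differing sites — 7:T/A; 19:G/T; 29:A/T.
p = 3/42 = 0.071429.
d = −0.75 · ln(1 − (4/3)·0.071429) = −0.75 · ln(0.904761) = −0.75 · (-0.100084) = 0.0751.

0.0751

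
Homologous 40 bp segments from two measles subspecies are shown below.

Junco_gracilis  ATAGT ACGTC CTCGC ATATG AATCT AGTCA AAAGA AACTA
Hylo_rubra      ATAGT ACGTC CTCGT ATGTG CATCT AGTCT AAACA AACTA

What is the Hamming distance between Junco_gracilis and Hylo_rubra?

5

Mismatches occur at site 15 (C→T), site 18 (A→G), site 21 (A→C), site 30 (A→T), site 34 (G→C).
That gives 5 mismatches out of 40 aligned sites, so the Hamming distance is 5.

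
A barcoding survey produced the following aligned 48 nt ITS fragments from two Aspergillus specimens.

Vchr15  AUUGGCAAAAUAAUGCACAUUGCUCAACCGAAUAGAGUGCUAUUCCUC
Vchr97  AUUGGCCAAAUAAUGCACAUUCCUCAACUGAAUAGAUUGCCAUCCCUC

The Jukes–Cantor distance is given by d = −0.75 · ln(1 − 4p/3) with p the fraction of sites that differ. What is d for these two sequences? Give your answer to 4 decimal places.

Mismatches occur at site 7 (A→C), site 22 (G→C), site 29 (C→U), site 37 (G→U), site 41 (U→C), site 44 (U→C).
p = 6/48 = 0.125000.
d = −0.75 · ln(1 − (4/3)·0.125000) = −0.75 · ln(0.833333) = −0.75 · (-0.182322) = 0.1367.

0.1367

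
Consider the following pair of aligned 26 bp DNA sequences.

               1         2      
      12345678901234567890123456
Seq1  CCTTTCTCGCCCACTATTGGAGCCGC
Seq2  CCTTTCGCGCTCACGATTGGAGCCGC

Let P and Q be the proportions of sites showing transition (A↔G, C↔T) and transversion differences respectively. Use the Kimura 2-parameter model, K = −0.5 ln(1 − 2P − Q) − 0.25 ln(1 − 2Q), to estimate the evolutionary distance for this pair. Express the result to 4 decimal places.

Differing sites — 7:T/G (Tv); 11:C/T (Ti); 15:T/G (Tv).
Of the 3 differences, 1 transition and 2 transversions over 26 sites: P = 1/26 = 0.038462, Q = 2/26 = 0.076923.
d = −0.5·ln(0.846153) − 0.25·ln(0.846154) = −0.5·(-0.167055) − 0.25·(-0.167054) = 0.1253.

0.1253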